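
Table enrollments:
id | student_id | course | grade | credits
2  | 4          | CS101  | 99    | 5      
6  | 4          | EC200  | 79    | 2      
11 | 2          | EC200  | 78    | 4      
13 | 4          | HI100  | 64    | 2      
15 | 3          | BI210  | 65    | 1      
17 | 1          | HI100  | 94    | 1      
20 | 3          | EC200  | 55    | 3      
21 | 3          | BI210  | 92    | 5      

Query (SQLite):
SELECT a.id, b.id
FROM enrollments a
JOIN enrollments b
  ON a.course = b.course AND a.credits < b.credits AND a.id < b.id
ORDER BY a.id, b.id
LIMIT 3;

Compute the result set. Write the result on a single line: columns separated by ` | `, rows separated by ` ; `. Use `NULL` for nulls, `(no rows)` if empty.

6 | 11 ; 6 | 20 ; 15 | 21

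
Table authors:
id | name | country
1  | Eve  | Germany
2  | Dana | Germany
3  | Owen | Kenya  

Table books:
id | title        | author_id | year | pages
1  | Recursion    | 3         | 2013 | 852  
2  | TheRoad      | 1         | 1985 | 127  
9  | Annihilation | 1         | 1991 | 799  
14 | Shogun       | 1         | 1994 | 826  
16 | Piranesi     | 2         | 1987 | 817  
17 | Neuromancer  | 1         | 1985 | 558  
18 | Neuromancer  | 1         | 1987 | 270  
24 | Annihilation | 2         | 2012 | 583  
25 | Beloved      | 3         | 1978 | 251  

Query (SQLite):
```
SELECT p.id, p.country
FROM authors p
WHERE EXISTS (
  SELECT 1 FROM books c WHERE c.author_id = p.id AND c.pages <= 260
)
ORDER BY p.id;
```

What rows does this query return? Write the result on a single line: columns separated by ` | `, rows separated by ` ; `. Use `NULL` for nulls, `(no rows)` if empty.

1 | Germany ; 3 | Kenya

For each authors row, check whether any books with matching author_id has pages <= 260.
Keep rows where that is true.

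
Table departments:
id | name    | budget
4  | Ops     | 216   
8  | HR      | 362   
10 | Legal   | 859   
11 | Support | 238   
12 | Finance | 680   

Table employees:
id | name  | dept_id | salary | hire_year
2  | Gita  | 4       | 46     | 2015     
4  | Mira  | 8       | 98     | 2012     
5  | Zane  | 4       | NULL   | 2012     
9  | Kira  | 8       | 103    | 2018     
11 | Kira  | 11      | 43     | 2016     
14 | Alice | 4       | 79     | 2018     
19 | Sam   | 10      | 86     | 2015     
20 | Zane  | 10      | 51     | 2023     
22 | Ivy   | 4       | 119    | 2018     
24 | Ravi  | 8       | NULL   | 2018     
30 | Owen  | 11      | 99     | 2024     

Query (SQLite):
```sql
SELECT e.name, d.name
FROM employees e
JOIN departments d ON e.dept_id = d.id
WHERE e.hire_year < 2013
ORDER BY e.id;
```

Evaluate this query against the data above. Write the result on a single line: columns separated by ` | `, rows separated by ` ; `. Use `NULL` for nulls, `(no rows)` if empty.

Each employees row matches the departments row where dept_id = departments.id.
Then keep rows with e.hire_year < 2013.

Mira | HR ; Zane | Ops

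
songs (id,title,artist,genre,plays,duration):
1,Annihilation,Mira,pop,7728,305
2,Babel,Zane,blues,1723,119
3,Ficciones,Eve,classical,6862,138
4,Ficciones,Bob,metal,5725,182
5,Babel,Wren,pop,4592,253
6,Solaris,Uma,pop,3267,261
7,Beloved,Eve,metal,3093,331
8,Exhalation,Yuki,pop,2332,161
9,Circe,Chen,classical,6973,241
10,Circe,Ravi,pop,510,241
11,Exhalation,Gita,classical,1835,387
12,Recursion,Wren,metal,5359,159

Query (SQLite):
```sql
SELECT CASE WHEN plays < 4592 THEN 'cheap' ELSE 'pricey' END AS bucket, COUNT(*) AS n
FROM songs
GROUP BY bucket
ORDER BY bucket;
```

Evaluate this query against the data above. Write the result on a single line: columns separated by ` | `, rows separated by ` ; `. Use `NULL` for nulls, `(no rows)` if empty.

cheap | 6 ; pricey | 6

Bucket rows by plays < 4592 → 'cheap' else 'pricey'; count each bucket.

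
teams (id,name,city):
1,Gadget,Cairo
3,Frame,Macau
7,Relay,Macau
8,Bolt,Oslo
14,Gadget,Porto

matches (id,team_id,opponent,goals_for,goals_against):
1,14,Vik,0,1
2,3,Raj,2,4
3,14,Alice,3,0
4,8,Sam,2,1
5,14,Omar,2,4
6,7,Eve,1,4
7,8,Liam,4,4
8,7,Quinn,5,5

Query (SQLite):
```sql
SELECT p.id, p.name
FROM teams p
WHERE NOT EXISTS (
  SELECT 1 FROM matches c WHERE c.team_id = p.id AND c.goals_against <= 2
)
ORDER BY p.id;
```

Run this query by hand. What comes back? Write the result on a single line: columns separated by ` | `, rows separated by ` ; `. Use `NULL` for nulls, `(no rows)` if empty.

For each teams row, check whether any matches with matching team_id has goals_against <= 2.
Keep rows where that is false.

1 | Gadget ; 3 | Frame ; 7 | Relay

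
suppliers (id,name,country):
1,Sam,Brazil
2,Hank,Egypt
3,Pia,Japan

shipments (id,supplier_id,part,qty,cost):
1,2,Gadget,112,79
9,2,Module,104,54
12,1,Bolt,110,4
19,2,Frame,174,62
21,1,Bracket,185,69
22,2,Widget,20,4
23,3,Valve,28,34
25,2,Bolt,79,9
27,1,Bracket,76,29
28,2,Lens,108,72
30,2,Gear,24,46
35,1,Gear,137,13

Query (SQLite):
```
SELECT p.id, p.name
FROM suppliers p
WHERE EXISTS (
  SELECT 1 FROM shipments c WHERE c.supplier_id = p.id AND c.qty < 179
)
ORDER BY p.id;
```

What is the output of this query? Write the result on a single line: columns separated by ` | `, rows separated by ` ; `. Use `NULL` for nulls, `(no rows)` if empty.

1 | Sam ; 2 | Hank ; 3 | Pia

For each suppliers row, check whether any shipments with matching supplier_id has qty < 179.
Keep rows where that is true.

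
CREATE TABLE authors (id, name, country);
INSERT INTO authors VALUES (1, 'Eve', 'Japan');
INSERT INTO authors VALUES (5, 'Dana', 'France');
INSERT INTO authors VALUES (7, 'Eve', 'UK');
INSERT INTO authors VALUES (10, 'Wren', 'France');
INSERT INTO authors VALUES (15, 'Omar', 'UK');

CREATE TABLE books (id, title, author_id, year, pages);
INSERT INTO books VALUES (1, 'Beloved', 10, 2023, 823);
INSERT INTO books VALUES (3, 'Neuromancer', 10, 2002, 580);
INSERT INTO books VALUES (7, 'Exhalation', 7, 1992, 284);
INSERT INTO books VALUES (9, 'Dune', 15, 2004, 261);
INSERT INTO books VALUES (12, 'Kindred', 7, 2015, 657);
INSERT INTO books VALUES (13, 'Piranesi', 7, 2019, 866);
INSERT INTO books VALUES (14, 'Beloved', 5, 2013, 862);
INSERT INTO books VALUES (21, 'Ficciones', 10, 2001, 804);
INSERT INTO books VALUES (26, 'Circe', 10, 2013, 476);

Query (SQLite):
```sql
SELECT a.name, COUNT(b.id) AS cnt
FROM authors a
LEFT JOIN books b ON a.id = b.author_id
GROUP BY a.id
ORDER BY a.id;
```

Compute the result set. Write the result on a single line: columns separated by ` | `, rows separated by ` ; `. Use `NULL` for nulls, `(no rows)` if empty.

Eve | 0 ; Dana | 1 ; Eve | 3 ; Wren | 4 ; Omar | 1

LEFT JOIN keeps every authors row; unmatched ones get NULL for books columns.
Group by authors.id and compute COUNT(b.id). COUNT(col) of an all-NULL group is 0.
  1: ids {—} → COUNT(b.id)=0
  5: ids {14} → COUNT(b.id)=1
  7: ids {7, 12, 13} → COUNT(b.id)=3
  10: ids {1, 3, 21, 26} → COUNT(b.id)=4
  15: ids {9} → COUNT(b.id)=1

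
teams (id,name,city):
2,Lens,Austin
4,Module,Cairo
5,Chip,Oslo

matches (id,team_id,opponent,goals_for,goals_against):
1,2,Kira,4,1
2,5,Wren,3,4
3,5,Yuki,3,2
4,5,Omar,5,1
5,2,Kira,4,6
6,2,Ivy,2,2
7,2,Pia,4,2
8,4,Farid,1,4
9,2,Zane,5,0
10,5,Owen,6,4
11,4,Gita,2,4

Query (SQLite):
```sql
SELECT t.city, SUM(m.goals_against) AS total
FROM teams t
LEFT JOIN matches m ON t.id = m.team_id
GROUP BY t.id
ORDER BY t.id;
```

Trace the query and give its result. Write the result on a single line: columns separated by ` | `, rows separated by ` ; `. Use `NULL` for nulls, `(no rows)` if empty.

LEFT JOIN keeps every teams row; unmatched ones get NULL for matches columns.
Group by teams.id and compute SUM(m.goals_against). SUM over an all-NULL group is NULL.
  2: ids {1, 5, 6, 7, 9} → SUM(m.goals_against)=11
  4: ids {8, 11} → SUM(m.goals_against)=8
  5: ids {2, 3, 4, 10} → SUM(m.goals_against)=11

Austin | 11 ; Cairo | 8 ; Oslo | 11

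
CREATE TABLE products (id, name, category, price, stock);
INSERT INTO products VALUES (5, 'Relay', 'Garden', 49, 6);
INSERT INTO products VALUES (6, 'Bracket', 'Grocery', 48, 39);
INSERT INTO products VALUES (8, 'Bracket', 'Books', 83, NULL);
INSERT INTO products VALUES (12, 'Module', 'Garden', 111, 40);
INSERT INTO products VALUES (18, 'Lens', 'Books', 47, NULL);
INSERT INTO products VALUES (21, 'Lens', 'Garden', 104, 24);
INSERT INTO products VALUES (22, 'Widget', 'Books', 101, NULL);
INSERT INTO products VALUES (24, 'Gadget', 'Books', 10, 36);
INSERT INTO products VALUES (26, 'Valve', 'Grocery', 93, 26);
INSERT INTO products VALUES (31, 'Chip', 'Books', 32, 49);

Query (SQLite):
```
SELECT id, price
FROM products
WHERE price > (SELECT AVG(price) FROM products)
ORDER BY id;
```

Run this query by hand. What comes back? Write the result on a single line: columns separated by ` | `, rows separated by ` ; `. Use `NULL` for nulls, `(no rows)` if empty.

Scalar subquery: AVG(price) over all products rows = 67.8.
Keep rows where price > that value.

8 | 83 ; 12 | 111 ; 21 | 104 ; 22 | 101 ; 26 | 93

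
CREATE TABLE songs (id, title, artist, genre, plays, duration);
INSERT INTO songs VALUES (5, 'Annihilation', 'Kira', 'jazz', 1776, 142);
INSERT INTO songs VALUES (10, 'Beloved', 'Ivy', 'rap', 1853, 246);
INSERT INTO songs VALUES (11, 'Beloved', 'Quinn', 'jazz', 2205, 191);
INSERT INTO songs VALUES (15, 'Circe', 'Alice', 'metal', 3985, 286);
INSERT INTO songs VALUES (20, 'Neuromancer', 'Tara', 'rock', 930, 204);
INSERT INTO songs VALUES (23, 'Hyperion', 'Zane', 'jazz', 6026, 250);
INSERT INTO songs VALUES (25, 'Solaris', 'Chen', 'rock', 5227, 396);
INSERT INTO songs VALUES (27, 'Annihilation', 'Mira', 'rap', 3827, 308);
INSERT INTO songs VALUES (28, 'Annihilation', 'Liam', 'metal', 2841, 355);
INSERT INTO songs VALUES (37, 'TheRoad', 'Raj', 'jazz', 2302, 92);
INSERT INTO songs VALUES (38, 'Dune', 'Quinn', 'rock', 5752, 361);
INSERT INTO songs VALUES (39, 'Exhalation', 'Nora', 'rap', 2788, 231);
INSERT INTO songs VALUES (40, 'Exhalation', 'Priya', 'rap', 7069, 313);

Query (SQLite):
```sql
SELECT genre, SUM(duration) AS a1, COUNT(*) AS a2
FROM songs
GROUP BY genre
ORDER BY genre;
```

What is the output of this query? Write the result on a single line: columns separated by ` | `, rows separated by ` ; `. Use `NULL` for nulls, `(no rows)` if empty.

Group songs by genre.
Per group compute: SUM(duration), COUNT(*).
  jazz: ids {5, 11, 23, 37} → SUM(duration)=675, COUNT(*)=4
  metal: ids {15, 28} → SUM(duration)=641, COUNT(*)=2
  rap: ids {10, 27, 39, 40} → SUM(duration)=1098, COUNT(*)=4
  rock: ids {20, 25, 38} → SUM(duration)=961, COUNT(*)=3

jazz | 675 | 4 ; metal | 641 | 2 ; rap | 1098 | 4 ; rock | 961 | 3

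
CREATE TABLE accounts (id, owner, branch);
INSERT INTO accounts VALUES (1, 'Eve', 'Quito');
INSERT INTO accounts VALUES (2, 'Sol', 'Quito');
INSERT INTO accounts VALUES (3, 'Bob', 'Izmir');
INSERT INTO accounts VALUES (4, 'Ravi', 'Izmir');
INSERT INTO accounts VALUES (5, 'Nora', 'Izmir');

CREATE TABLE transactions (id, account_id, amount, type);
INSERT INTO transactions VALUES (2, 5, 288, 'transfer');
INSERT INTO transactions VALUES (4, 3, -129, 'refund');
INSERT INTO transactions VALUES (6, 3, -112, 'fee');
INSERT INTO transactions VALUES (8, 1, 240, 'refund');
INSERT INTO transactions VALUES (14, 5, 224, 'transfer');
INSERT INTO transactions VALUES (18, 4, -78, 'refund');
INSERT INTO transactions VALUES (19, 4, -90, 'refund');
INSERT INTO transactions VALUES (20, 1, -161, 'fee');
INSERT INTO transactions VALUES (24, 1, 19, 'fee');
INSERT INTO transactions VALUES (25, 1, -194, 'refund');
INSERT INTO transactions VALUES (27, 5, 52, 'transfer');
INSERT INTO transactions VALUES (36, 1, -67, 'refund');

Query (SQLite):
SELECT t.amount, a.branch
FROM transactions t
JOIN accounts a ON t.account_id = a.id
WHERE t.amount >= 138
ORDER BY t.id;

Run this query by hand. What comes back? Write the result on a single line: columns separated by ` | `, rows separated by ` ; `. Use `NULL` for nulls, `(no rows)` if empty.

Each transactions row matches the accounts row where account_id = accounts.id.
Then keep rows with t.amount >= 138.

288 | Izmir ; 240 | Quito ; 224 | Izmir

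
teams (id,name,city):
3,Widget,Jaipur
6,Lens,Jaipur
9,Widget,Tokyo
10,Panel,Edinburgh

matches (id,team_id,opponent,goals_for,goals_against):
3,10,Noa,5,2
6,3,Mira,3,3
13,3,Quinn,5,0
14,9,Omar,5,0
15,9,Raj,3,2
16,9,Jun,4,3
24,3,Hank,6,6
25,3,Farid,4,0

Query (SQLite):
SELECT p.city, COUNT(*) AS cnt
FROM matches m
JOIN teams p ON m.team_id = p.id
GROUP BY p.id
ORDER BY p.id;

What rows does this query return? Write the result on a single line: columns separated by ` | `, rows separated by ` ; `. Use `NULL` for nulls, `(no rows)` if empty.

Jaipur | 4 ; Tokyo | 3 ; Edinburgh | 1

Join each matches row to its teams via team_id.
Group joined rows by teams.id; compute COUNT(*) per group.
  3: ids {6, 13, 24, 25} → COUNT(*)=4
  9: ids {14, 15, 16} → COUNT(*)=3
  10: ids {3} → COUNT(*)=1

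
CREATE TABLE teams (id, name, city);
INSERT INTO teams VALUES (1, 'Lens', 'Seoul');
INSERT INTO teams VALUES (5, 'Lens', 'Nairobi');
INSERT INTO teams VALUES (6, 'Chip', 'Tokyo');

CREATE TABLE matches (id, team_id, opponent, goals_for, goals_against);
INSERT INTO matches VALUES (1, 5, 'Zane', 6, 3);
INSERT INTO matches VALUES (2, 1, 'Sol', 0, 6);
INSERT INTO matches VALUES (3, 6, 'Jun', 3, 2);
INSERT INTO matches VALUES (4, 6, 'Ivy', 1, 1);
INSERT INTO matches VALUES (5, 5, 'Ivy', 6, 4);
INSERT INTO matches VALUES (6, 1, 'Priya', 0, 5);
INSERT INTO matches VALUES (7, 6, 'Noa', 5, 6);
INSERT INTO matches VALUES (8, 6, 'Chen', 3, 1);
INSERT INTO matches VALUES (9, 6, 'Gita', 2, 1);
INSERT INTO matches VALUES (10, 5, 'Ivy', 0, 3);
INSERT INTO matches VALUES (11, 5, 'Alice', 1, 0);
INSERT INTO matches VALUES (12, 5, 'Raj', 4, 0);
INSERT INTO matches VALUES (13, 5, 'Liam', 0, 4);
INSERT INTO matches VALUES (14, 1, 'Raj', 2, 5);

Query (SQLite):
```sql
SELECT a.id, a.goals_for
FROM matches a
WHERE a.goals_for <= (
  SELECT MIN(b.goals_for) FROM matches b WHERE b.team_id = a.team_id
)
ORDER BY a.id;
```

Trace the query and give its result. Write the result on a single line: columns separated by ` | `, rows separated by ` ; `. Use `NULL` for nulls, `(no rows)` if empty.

2 | 0 ; 4 | 1 ; 6 | 0 ; 10 | 0 ; 13 | 0

For each matches row a, compute MIN(goals_for) over rows sharing a.team_id.
Keep row a if a.goals_for <= that per-group MIN.
  team_id=1: MIN(goals_for) = 0
  team_id=5: MIN(goals_for) = 0
  team_id=6: MIN(goals_for) = 1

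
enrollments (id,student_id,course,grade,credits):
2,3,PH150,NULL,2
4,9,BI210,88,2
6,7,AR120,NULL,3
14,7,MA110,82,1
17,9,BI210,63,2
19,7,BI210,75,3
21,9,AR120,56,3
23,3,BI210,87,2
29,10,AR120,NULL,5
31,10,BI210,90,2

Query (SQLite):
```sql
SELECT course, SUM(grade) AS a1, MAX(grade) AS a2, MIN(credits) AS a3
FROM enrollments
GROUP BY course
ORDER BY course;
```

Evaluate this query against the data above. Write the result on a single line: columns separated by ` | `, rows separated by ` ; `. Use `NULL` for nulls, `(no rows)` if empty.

AR120 | 56 | 56 | 3 ; BI210 | 403 | 90 | 2 ; MA110 | 82 | 82 | 1 ; PH150 | NULL | NULL | 2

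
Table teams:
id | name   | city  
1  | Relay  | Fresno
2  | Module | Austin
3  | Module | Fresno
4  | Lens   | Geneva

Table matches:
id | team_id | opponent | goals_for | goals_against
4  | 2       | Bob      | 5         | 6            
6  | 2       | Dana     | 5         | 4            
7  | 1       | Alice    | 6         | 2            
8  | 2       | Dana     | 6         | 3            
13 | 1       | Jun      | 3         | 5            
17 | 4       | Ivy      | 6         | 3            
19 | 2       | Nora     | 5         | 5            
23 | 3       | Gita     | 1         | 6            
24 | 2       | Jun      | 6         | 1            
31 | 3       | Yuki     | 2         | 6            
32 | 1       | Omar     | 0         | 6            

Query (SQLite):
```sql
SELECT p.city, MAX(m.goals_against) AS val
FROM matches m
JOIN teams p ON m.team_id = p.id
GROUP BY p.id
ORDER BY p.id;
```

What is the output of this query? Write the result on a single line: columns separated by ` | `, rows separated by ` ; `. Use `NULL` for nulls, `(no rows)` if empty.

Fresno | 6 ; Austin | 6 ; Fresno | 6 ; Geneva | 3

Join each matches row to its teams via team_id.
Group joined rows by teams.id; compute MAX(m.goals_against) per group.
  1: ids {7, 13, 32} → MAX(m.goals_against)=6
  2: ids {4, 6, 8, 19, 24} → MAX(m.goals_against)=6
  3: ids {23, 31} → MAX(m.goals_against)=6
  4: ids {17} → MAX(m.goals_against)=3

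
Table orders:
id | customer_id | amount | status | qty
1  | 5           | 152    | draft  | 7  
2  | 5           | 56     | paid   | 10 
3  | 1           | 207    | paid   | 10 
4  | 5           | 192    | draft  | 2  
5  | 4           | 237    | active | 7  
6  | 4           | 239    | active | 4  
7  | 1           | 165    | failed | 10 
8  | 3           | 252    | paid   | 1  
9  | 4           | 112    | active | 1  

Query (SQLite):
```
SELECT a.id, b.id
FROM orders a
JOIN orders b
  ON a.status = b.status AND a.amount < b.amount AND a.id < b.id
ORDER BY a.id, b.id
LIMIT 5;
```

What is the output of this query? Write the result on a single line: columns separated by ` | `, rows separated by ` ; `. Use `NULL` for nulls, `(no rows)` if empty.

Pairs (a,b) with same status, a.amount < b.amount, a.id < b.id.
status groups: active:{5,6,9} draft:{1,4} failed:{7} paid:{2,3,8}
Ordered by (a.id, b.id); first 5.

1 | 4 ; 2 | 3 ; 2 | 8 ; 3 | 8 ; 5 | 6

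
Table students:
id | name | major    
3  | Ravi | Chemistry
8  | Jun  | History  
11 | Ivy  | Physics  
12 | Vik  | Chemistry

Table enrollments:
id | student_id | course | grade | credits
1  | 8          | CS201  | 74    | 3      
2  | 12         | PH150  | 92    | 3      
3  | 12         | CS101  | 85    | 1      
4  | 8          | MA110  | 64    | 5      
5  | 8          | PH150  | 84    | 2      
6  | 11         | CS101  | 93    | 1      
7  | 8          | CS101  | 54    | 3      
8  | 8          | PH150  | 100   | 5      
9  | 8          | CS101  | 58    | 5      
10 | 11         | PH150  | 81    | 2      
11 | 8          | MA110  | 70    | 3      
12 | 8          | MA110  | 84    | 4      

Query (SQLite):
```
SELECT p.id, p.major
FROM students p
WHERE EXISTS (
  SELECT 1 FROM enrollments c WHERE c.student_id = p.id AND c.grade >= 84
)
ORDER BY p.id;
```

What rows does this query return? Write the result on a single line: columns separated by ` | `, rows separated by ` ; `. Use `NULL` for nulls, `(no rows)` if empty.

For each students row, check whether any enrollments with matching student_id has grade >= 84.
Keep rows where that is true.

8 | History ; 11 | Physics ; 12 | Chemistry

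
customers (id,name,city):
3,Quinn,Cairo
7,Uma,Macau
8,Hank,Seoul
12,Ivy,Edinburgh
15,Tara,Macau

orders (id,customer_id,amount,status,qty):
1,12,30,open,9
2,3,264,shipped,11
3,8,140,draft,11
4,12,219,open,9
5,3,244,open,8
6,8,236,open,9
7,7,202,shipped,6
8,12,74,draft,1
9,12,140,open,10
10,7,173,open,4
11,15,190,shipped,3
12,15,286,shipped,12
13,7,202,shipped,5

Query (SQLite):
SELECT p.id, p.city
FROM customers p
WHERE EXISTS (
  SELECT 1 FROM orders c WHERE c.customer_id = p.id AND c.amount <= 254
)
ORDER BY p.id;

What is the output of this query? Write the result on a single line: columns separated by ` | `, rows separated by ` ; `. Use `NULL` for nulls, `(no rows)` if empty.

For each customers row, check whether any orders with matching customer_id has amount <= 254.
Keep rows where that is true.

3 | Cairo ; 7 | Macau ; 8 | Seoul ; 12 | Edinburgh ; 15 | Macau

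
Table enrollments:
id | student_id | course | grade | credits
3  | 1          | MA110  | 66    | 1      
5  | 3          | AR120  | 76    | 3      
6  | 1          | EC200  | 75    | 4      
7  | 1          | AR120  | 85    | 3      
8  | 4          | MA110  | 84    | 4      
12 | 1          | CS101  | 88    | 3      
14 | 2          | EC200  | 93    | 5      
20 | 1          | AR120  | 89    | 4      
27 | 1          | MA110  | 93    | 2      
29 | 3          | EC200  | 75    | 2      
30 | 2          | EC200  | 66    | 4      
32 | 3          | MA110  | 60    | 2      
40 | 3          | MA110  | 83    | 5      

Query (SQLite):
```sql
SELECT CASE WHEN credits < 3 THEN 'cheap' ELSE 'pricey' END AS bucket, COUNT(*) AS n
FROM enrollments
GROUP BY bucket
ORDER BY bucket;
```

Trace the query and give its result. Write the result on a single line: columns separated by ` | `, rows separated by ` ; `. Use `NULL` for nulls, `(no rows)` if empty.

cheap | 4 ; pricey | 9

Bucket rows by credits < 3 → 'cheap' else 'pricey'; count each bucket.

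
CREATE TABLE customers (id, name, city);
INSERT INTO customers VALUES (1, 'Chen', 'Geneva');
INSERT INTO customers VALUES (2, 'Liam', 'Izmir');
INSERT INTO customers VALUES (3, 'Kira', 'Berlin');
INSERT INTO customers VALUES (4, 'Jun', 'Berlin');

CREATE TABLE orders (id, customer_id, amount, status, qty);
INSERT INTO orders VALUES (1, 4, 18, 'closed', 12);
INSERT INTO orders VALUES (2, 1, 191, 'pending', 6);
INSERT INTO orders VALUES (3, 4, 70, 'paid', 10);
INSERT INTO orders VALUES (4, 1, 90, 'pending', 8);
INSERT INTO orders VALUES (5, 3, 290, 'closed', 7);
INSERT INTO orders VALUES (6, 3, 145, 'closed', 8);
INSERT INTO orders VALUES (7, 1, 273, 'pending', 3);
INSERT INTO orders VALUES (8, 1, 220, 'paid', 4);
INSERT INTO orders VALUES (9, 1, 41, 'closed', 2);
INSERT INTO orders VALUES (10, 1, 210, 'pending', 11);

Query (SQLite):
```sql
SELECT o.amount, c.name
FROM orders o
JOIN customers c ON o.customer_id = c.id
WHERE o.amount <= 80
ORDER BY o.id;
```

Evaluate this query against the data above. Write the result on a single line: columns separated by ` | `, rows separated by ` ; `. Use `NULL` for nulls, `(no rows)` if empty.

Each orders row matches the customers row where customer_id = customers.id.
Then keep rows with o.amount <= 80.

18 | Jun ; 70 | Jun ; 41 | Chen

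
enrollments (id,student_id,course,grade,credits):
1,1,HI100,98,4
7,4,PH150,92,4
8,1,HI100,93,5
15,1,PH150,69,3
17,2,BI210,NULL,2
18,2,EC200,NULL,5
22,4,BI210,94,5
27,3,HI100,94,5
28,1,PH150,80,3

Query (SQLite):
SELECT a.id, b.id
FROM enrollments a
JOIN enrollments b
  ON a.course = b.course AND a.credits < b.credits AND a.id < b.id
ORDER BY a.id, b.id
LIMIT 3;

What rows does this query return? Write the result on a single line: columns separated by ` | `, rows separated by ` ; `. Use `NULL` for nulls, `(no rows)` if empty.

Pairs (a,b) with same course, a.credits < b.credits, a.id < b.id.
course groups: BI210:{17,22} EC200:{18} HI100:{1,8,27} PH150:{7,15,28}
Ordered by (a.id, b.id); first 3.

1 | 8 ; 1 | 27 ; 17 | 22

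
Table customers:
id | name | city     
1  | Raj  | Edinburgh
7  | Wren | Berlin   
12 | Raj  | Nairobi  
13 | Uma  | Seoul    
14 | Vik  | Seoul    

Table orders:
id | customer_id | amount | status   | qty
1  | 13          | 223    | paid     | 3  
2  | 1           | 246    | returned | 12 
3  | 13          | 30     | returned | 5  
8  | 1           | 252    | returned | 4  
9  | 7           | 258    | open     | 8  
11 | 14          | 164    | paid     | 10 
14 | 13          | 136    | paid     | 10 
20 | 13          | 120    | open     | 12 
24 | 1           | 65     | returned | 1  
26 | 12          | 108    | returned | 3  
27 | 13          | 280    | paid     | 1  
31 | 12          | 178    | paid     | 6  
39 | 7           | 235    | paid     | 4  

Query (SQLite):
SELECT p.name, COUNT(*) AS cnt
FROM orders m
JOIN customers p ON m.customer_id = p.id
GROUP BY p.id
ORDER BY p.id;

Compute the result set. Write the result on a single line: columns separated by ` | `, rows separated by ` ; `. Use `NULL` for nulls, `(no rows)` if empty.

Join each orders row to its customers via customer_id.
Group joined rows by customers.id; compute COUNT(*) per group.
  1: ids {2, 8, 24} → COUNT(*)=3
  7: ids {9, 39} → COUNT(*)=2
  12: ids {26, 31} → COUNT(*)=2
  13: ids {1, 3, 14, 20, 27} → COUNT(*)=5
  14: ids {11} → COUNT(*)=1

Raj | 3 ; Wren | 2 ; Raj | 2 ; Uma | 5 ; Vik | 1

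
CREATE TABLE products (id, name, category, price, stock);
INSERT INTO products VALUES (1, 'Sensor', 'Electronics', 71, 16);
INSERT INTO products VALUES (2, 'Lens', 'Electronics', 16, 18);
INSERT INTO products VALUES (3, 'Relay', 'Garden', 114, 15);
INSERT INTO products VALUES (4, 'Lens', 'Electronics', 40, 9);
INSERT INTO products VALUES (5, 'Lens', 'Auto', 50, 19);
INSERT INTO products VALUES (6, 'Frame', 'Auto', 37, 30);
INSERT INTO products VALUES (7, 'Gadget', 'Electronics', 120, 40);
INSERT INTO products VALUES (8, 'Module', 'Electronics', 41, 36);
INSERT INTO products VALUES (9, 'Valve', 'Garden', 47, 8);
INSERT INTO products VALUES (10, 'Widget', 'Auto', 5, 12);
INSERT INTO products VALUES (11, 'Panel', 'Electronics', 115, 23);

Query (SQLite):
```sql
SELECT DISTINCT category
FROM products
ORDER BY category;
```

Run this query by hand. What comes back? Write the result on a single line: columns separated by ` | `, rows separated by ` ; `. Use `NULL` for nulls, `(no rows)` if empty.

Collect distinct category values from products.

Auto ; Electronics ; Garden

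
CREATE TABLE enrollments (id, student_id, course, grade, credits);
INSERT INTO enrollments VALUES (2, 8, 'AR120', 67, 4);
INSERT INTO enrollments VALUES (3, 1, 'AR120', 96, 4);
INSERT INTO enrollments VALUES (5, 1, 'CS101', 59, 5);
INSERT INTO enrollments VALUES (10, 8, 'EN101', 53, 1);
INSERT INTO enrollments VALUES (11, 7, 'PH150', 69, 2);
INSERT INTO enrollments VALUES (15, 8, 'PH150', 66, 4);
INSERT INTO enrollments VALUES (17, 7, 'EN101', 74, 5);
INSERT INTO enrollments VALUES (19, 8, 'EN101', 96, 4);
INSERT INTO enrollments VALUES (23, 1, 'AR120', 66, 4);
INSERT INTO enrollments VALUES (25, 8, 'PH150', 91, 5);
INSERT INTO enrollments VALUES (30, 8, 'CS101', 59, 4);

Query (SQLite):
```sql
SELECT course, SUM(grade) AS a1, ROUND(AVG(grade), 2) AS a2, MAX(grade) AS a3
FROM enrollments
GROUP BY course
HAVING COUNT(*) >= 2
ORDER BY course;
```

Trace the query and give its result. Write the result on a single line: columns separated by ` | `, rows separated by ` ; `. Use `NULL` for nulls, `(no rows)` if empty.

Group enrollments by course.
Per group compute: SUM(grade), ROUND(AVG(grade), 2), MAX(grade).
HAVING: drop groups with fewer than 2 rows.
  AR120: ids {2, 3, 23} → SUM(grade)=229, ROUND(AVG(grade), 2)=76.33, MAX(grade)=96
  CS101: ids {5, 30} → SUM(grade)=118, ROUND(AVG(grade), 2)=59, MAX(grade)=59
  EN101: ids {10, 17, 19} → SUM(grade)=223, ROUND(AVG(grade), 2)=74.33, MAX(grade)=96
  PH150: ids {11, 15, 25} → SUM(grade)=226, ROUND(AVG(grade), 2)=75.33, MAX(grade)=91

AR120 | 229 | 76.33 | 96 ; CS101 | 118 | 59 | 59 ; EN101 | 223 | 74.33 | 96 ; PH150 | 226 | 75.33 | 91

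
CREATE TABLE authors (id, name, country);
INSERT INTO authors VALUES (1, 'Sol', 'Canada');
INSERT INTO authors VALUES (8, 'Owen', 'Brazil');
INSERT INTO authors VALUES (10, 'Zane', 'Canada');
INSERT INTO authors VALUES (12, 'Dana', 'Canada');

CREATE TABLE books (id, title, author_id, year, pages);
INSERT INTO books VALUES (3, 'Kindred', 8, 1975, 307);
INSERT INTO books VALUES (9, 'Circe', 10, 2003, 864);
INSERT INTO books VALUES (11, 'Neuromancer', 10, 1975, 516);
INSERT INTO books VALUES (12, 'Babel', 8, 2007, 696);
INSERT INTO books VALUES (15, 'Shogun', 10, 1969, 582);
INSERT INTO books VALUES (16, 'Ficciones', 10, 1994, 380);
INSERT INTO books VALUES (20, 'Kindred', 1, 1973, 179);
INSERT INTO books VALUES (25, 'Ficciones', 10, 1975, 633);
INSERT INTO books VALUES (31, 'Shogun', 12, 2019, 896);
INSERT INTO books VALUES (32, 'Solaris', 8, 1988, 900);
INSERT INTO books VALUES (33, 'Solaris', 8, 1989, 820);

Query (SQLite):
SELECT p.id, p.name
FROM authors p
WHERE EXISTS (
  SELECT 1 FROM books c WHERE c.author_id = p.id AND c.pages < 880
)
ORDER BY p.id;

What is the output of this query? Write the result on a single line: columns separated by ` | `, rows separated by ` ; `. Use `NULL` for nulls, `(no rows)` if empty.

For each authors row, check whether any books with matching author_id has pages < 880.
Keep rows where that is true.

1 | Sol ; 8 | Owen ; 10 | Zane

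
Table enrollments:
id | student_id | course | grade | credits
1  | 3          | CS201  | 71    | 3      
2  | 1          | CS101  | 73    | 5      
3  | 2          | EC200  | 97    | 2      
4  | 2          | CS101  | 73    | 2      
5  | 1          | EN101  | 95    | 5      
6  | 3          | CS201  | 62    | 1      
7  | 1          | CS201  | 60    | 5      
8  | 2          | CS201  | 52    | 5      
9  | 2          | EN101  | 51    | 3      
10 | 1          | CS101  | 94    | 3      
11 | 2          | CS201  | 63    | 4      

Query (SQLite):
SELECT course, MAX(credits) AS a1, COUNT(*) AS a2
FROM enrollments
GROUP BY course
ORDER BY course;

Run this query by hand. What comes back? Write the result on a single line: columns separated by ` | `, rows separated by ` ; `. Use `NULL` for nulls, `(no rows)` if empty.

CS101 | 5 | 3 ; CS201 | 5 | 5 ; EC200 | 2 | 1 ; EN101 | 5 | 2

Group enrollments by course.
Per group compute: MAX(credits), COUNT(*).
  CS101: ids {2, 4, 10} → MAX(credits)=5, COUNT(*)=3
  CS201: ids {1, 6, 7, 8, 11} → MAX(credits)=5, COUNT(*)=5
  EC200: ids {3} → MAX(credits)=2, COUNT(*)=1
  EN101: ids {5, 9} → MAX(credits)=5, COUNT(*)=2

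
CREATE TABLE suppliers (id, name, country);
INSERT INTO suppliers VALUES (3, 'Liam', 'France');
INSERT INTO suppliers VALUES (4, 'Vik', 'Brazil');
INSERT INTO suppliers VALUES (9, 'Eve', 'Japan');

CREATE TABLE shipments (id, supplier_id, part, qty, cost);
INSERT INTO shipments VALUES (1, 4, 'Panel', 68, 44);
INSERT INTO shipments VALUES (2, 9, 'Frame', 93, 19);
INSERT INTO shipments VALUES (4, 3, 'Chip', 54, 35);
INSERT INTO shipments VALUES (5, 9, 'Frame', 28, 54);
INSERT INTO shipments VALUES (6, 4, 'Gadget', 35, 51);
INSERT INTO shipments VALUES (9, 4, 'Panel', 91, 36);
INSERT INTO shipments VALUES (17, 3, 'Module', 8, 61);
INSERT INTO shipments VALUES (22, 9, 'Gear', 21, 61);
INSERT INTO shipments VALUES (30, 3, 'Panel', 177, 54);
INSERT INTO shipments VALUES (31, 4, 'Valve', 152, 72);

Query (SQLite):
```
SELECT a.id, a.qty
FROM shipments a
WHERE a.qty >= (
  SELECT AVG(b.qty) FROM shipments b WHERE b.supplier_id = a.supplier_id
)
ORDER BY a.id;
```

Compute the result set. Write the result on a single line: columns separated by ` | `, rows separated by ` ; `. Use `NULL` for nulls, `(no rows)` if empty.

2 | 93 ; 9 | 91 ; 30 | 177 ; 31 | 152

For each shipments row a, compute AVG(qty) over rows sharing a.supplier_id.
Keep row a if a.qty >= that per-group AVG.
  supplier_id=3: AVG(qty) = 79.666667
  supplier_id=4: AVG(qty) = 86.5
  supplier_id=9: AVG(qty) = 47.333333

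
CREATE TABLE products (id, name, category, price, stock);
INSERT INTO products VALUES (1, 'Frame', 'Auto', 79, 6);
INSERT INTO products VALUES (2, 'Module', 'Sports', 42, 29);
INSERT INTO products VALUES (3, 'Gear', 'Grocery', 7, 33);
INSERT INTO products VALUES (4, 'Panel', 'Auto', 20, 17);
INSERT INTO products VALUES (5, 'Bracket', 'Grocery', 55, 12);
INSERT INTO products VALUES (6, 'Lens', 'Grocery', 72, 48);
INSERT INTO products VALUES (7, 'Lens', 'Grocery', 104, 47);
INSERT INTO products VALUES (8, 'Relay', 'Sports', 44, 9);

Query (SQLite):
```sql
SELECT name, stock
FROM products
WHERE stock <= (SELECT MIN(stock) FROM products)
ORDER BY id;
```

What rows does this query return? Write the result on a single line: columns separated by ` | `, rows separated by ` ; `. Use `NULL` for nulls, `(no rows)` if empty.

Frame | 6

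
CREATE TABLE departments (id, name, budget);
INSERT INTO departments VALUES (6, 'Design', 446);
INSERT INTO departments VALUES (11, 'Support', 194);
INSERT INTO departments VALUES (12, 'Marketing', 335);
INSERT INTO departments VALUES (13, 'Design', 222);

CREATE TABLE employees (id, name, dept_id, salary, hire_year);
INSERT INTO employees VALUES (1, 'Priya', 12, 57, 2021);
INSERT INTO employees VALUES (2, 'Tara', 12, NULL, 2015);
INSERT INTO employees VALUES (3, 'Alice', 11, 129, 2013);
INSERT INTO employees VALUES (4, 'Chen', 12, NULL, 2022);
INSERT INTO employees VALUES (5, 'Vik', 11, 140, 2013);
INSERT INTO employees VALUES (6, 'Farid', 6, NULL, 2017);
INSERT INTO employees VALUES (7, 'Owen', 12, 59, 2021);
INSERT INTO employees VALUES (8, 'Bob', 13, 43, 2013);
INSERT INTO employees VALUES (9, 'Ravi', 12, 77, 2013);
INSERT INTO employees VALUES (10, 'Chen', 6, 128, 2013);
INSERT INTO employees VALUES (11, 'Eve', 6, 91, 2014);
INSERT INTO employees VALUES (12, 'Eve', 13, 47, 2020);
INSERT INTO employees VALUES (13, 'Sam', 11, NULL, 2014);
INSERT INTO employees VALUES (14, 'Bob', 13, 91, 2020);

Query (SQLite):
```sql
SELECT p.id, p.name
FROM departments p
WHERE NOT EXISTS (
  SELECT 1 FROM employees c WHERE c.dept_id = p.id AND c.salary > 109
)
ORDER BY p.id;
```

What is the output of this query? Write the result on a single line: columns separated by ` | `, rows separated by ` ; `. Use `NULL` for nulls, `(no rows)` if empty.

12 | Marketing ; 13 | Design

For each departments row, check whether any employees with matching dept_id has salary > 109.
Keep rows where that is false.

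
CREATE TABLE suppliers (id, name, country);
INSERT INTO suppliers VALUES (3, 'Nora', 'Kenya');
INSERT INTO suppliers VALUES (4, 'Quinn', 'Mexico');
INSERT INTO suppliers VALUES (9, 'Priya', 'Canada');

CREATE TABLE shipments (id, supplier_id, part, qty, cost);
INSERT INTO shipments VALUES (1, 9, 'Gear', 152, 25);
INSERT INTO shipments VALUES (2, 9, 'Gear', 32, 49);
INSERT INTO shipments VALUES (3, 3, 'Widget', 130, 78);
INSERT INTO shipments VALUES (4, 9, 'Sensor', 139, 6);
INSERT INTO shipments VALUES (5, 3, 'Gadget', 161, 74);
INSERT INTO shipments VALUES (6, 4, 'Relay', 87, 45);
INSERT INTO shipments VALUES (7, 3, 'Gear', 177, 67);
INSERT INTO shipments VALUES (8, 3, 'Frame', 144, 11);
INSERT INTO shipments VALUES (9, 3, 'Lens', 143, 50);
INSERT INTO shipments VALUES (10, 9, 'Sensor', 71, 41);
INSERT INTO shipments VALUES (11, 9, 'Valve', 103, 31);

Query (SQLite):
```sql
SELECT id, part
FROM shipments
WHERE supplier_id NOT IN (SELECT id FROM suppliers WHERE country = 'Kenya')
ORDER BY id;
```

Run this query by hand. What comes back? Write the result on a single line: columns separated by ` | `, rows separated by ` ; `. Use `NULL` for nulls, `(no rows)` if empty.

1 | Gear ; 2 | Gear ; 4 | Sensor ; 6 | Relay ; 10 | Sensor ; 11 | Valve

Inner query: suppliers.id where country = 'Kenya'.
Outer: keep shipments rows whose supplier_id is not in that set.
Inner query → {3}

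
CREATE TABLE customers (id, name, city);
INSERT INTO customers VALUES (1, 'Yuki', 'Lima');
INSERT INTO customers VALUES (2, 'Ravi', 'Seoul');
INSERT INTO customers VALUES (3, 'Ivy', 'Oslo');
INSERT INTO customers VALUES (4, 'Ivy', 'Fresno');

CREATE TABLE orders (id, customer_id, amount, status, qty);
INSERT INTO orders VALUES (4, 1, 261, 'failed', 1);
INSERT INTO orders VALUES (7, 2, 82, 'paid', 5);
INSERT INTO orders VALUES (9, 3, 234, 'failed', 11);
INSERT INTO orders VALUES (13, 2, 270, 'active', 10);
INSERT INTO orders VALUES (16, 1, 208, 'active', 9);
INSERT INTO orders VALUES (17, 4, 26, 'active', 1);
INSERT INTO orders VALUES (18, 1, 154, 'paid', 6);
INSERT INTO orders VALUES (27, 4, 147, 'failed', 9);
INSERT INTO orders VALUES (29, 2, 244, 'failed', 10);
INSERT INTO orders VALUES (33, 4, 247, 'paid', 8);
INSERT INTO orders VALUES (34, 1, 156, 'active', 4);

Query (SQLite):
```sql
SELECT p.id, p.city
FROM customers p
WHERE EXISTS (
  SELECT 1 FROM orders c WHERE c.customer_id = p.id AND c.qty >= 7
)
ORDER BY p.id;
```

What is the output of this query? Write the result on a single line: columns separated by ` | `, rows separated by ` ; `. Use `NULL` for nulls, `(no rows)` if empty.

1 | Lima ; 2 | Seoul ; 3 | Oslo ; 4 | Fresno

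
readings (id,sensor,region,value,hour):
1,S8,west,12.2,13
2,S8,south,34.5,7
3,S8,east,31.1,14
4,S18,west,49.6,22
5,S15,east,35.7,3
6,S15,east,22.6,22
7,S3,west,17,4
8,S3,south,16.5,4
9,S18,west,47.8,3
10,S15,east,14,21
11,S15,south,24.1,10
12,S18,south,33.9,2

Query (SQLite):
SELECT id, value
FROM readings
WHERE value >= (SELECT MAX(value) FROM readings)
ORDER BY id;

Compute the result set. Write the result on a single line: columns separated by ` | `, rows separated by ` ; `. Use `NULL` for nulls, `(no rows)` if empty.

4 | 49.6

Scalar subquery: MAX(value) over all readings rows = 49.6.
Keep rows where value >= that value.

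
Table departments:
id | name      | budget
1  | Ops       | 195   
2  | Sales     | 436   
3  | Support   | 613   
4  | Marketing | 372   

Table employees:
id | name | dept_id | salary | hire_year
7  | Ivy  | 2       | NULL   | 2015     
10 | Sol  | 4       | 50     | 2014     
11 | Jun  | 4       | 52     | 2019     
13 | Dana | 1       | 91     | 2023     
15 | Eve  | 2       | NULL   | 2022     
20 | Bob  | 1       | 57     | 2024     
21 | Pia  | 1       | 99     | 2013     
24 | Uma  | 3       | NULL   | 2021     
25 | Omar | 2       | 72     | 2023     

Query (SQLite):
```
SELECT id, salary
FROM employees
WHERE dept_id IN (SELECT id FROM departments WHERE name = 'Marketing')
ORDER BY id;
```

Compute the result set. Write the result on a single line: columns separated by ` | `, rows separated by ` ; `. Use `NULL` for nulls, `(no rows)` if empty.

Inner query: departments.id where name = 'Marketing'.
Outer: keep employees rows whose dept_id is in that set.
Inner query → {4}

10 | 50 ; 11 | 52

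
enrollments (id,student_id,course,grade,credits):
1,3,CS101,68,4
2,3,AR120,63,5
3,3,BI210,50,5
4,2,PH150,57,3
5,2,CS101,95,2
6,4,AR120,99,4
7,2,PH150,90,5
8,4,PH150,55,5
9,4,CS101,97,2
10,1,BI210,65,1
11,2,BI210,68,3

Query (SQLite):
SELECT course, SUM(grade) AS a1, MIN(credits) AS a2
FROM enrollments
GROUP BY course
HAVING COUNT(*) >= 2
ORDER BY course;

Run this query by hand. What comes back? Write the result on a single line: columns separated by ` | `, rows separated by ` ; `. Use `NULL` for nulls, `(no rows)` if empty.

AR120 | 162 | 4 ; BI210 | 183 | 1 ; CS101 | 260 | 2 ; PH150 | 202 | 3

Group enrollments by course.
Per group compute: SUM(grade), MIN(credits).
HAVING: drop groups with fewer than 2 rows.
  AR120: ids {2, 6} → SUM(grade)=162, MIN(credits)=4
  BI210: ids {3, 10, 11} → SUM(grade)=183, MIN(credits)=1
  CS101: ids {1, 5, 9} → SUM(grade)=260, MIN(credits)=2
  PH150: ids {4, 7, 8} → SUM(grade)=202, MIN(credits)=3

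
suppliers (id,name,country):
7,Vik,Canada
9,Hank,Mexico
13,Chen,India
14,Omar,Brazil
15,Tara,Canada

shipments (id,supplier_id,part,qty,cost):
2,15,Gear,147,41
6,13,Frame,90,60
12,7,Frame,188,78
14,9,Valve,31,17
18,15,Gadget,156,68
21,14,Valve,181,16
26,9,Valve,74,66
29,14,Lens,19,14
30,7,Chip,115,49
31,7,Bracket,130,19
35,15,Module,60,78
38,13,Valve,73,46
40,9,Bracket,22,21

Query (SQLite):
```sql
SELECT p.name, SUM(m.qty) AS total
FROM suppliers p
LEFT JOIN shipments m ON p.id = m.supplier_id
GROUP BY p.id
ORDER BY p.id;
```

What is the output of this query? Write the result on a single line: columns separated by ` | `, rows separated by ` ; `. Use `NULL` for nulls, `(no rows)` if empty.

Vik | 433 ; Hank | 127 ; Chen | 163 ; Omar | 200 ; Tara | 363

LEFT JOIN keeps every suppliers row; unmatched ones get NULL for shipments columns.
Group by suppliers.id and compute SUM(m.qty). SUM over an all-NULL group is NULL.
  7: ids {12, 30, 31} → SUM(m.qty)=433
  9: ids {14, 26, 40} → SUM(m.qty)=127
  13: ids {6, 38} → SUM(m.qty)=163
  14: ids {21, 29} → SUM(m.qty)=200
  15: ids {2, 18, 35} → SUM(m.qty)=363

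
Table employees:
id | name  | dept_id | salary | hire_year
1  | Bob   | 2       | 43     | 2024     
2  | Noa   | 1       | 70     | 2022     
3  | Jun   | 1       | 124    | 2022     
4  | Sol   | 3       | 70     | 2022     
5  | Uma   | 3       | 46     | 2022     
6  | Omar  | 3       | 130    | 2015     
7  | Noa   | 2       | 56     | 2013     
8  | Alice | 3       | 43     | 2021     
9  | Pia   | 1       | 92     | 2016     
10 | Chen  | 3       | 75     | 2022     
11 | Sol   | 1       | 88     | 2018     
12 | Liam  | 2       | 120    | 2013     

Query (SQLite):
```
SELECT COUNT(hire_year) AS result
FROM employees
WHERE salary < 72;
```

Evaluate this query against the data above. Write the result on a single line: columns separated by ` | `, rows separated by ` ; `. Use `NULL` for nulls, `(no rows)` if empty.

Rows where salary < 72 → hire_year values: [2024, 2022, 2022, 2022, 2013, 2021].
COUNT(hire_year) counts non-NULL values → 6.

6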